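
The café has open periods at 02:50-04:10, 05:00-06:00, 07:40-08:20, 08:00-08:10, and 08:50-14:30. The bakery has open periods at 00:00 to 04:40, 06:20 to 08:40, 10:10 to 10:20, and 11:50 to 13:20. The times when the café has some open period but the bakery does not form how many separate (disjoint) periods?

First set merges to 02:50–04:10, 05:00–06:00, 07:40–08:20, 08:50–14:30.
A \ B = 05:00–06:00, 08:50–10:10, 10:20–11:50, 13:20–14:30.
That is 4 disjoint pieces.

4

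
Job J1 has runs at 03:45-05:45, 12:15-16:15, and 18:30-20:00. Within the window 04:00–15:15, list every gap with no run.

Covered (merged): 03:45–05:45, 12:15–16:15, 18:30–20:00.
Gaps within 04:00–15:15: 05:45–12:15.

05:45–12:15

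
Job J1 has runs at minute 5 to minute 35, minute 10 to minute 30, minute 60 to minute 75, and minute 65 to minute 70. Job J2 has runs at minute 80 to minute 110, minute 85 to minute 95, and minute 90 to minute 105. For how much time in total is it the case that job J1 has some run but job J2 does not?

45 minutes

Merge the first list: minute 5 to minute 35, minute 60 to minute 75.
Merge the second list: minute 80 to minute 110.
A \ B = minute 5 to minute 35, minute 60 to minute 75.
Total: 30 minutes + 15 minutes = 45 minutes.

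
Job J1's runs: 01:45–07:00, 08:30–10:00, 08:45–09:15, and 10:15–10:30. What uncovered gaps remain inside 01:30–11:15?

01:30–01:45, 07:00–08:30, 10:00–10:15, 10:30–11:15

The merged coverage is 01:45–07:00, 08:30–10:00, 10:15–10:30.
Gaps within 01:30–11:15: 01:30–01:45, 07:00–08:30, 10:00–10:15, 10:30–11:15.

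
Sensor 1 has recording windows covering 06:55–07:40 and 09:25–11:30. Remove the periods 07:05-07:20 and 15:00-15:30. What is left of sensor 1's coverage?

06:55-07:40 with B removed leaves 06:55-07:05, 07:20-07:40.
09:25-11:30 is untouched.

06:55-07:05, 07:20-07:40, 09:25-11:30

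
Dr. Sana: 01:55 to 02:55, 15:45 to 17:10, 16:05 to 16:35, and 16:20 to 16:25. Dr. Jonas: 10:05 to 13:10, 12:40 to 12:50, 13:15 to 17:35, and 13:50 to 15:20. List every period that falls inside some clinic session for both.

15:45–17:10

Merge the first list: 01:55–02:55, 15:45–17:10.
Merge the second list: 10:05–13:10, 13:15–17:35.
01:55–02:55 falls entirely outside B.
15:45–17:10 overlaps B on 15:45–17:10.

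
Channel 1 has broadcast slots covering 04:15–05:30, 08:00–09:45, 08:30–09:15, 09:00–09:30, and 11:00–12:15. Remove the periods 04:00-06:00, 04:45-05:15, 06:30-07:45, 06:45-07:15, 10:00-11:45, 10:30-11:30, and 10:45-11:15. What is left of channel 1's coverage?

08:00–09:45, 11:45–12:15

Merge the first list: 04:15–05:30, 08:00–09:45, 11:00–12:15.
Merge the second list: 04:00–06:00, 06:30–07:45, 10:00–11:45.
04:15–05:30: entirely removed.
08:00–09:45: nothing removed.
11:00–12:15 \ B = 11:45–12:15.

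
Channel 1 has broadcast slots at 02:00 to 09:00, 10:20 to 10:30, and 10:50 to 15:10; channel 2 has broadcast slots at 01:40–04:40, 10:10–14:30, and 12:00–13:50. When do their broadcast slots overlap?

Merge the second list: 01:40–04:40, 10:10–14:30.
02:00–09:00 overlaps B on 02:00–04:40.
10:20–10:30 overlaps B on 10:20–10:30.
10:50–15:10 overlaps B on 10:50–14:30.

02:00–04:40, 10:20–10:30, 10:50–14:30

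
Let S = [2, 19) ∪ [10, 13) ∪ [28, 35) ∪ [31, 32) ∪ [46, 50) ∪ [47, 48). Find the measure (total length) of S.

28

Merged: [2, 19), [28, 35), [46, 50).
Lengths: 17 + 7 + 4 = 28.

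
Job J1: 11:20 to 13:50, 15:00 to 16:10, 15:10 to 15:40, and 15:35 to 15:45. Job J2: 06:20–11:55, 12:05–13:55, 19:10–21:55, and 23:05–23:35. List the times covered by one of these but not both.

A, merged: 11:20–13:50, 15:00–16:10.
A \ B = 11:55–12:05, 15:00–16:10.
B \ A = 06:20–11:20, 13:50–13:55, 19:10–21:55, 23:05–23:35.
Union of the two gives the symmetric difference.

06:20–11:20, 11:55–12:05, 13:50–13:55, 15:00–16:10, 19:10–21:55, 23:05–23:35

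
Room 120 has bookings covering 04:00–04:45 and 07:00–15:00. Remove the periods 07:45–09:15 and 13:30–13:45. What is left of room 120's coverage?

04:00-04:45, 07:00-07:45, 09:15-13:30, 13:45-15:00

04:00-04:45 is untouched.
07:00-15:00 with B removed leaves 07:00-07:45, 09:15-13:30, 13:45-15:00.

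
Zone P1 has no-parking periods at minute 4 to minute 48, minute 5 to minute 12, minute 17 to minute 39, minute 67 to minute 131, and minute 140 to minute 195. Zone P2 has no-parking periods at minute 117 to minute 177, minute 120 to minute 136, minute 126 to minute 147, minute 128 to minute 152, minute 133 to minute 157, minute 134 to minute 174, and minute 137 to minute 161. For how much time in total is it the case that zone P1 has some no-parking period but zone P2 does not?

112 minutes

First set merges to minute 4 to minute 48, minute 67 to minute 131, minute 140 to minute 195.
Second set merges to minute 117 to minute 177.
A \ B = minute 4 to minute 48, minute 67 to minute 117, minute 177 to minute 195.
Total: 44 minutes + 50 minutes + 18 minutes = 112 minutes.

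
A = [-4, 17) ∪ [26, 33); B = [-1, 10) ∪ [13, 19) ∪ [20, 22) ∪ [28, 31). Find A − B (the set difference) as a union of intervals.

[-4, 17) minus B → [-4, -1), [10, 13).
[26, 33) minus B → [26, 28), [31, 33).

[-4, -1) ∪ [10, 13) ∪ [26, 28) ∪ [31, 33)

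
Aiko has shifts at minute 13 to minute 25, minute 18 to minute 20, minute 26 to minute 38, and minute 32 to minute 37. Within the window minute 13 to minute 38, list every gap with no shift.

The merged coverage is minute 13 to minute 25, minute 26 to minute 38.
Uncovered inside minute 13 to minute 38: minute 25 to minute 26.

minute 25 to minute 26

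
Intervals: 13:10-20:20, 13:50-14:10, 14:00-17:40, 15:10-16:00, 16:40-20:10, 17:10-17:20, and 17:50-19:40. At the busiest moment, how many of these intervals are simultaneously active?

Walk the sorted start/end points keeping a running depth.
The depth first hits 4 at 17:10.

4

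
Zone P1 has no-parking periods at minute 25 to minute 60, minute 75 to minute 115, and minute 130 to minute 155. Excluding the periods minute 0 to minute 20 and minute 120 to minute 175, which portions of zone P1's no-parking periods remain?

minute 25 to minute 60, minute 75 to minute 115

minute 25 to minute 60: no B overlap → unchanged.
minute 75 to minute 115: no B overlap → unchanged.
minute 130 to minute 155: fully covered by B → removed.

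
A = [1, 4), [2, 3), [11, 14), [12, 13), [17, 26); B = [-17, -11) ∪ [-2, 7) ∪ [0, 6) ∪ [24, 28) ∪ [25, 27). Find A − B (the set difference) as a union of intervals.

[11, 14) ∪ [17, 24)

Merge the first list: [1, 4), [11, 14), [17, 26).
Merge the second list: [-17, -11), [-2, 7), [24, 28).
[1, 4): fully covered by B → removed.
[11, 14): no B overlap → unchanged.
[17, 26) minus B → [17, 24).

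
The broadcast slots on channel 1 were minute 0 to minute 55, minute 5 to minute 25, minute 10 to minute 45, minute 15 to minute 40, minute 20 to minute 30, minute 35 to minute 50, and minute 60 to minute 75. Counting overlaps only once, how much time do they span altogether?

Merged: minute 0 to minute 55, minute 60 to minute 75.
Lengths: 55 minutes + 15 minutes = 70 minutes.

70 minutes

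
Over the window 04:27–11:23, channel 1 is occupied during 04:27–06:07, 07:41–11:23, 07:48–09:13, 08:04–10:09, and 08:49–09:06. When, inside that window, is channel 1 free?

06:07-07:41

The merged coverage is 04:27-06:07, 07:41-11:23.
Uncovered inside 04:27-11:23: 06:07-07:41.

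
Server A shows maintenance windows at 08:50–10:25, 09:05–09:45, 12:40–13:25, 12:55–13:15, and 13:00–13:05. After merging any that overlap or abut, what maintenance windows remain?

08:50-10:25, 12:40-13:25

09:05-09:45 overlaps/touches 08:50-10:25 → extend to 08:50-10:25.
12:40-13:25 is disjoint → start new block.
12:55-13:15 overlaps/touches 12:40-13:25 → extend to 12:40-13:25.
13:00-13:05 overlaps/touches 12:40-13:25 → extend to 12:40-13:25.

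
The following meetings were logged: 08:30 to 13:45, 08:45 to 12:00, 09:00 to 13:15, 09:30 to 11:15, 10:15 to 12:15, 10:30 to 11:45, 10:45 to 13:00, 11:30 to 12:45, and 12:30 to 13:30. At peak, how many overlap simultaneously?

Walk the sorted start/end points keeping a running depth.
The depth first hits 7 at 10:45.

7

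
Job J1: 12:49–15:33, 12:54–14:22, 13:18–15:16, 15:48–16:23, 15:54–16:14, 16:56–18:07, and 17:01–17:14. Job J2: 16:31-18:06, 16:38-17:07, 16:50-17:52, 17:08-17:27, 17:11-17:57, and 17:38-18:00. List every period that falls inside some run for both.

16:56–18:06

First set merges to 12:49–15:33, 15:48–16:23, 16:56–18:07.
Second set merges to 16:31–18:06.
12:49–15:33: no overlap with the second set.
15:48–16:23: no overlap with the second set.
16:56–18:07 meets the second set on 16:56–18:06.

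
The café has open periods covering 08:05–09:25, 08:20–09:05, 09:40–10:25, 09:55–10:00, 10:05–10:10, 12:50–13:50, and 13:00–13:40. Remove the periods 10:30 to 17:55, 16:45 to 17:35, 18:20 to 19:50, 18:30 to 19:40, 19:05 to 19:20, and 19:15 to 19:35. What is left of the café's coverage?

A, merged: 08:05–09:25, 09:40–10:25, 12:50–13:50.
B, merged: 10:30–17:55, 18:20–19:50.
08:05–09:25: no B overlap → unchanged.
09:40–10:25: no B overlap → unchanged.
12:50–13:50: fully covered by B → removed.

08:05–09:25, 09:40–10:25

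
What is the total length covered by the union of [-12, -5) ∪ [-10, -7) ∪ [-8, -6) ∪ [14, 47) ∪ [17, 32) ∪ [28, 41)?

40

Merged: [-12, -5), [14, 47).
Lengths: 7 + 33 = 40.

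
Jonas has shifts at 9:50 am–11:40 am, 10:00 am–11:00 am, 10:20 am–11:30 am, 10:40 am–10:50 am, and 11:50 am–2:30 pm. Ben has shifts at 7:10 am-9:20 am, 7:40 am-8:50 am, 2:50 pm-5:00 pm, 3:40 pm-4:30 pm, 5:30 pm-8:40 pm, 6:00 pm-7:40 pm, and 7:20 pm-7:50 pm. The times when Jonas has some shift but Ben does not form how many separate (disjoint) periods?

Merge the first list: 9:50 am-11:40 am, 11:50 am-2:30 pm.
Merge the second list: 7:10 am-9:20 am, 2:50 pm-5:00 pm, 5:30 pm-8:40 pm.
A \ B = 9:50 am-11:40 am, 11:50 am-2:30 pm.
That is 2 disjoint pieces.

2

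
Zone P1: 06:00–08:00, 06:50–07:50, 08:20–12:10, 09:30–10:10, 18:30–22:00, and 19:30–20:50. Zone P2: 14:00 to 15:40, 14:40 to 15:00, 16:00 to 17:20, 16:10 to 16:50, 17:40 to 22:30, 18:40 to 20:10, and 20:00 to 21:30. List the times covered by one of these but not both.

First set merges to 06:00–08:00, 08:20–12:10, 18:30–22:00.
Second set merges to 14:00–15:40, 16:00–17:20, 17:40–22:30.
Only in the first: 06:00–08:00, 08:20–12:10.
Only in the second: 14:00–15:40, 16:00–17:20, 17:40–18:30, 22:00–22:30.
Together these are the periods covered by exactly one.

06:00–08:00, 08:20–12:10, 14:00–15:40, 16:00–17:20, 17:40–18:30, 22:00–22:30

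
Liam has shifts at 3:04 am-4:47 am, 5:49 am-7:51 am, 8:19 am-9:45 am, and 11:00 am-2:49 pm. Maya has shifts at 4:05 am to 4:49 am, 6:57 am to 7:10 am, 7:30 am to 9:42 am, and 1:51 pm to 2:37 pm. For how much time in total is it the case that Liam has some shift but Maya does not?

5 h 35 min

A \ B = 3:04 am-4:05 am, 5:49 am-6:57 am, 7:10 am-7:30 am, 9:42 am-9:45 am, 11:00 am-1:51 pm, 2:37 pm-2:49 pm.
Total: 1 h 1 min + 1 h 8 min + 20 min + 3 min + 2 h 51 min + 12 min = 5 h 35 min.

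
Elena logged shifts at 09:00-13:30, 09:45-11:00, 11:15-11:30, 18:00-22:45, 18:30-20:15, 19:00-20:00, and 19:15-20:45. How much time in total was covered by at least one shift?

9 h 15 min

Merged: 09:00-13:30, 18:00-22:45.
Lengths: 4 h 30 min + 4 h 45 min = 9 h 15 min.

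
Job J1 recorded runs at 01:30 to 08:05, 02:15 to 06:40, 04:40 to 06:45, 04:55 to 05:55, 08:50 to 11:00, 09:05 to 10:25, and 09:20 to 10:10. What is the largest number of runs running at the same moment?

4

Walk the sorted start/end points keeping a running depth.
The depth first hits 4 at 04:55.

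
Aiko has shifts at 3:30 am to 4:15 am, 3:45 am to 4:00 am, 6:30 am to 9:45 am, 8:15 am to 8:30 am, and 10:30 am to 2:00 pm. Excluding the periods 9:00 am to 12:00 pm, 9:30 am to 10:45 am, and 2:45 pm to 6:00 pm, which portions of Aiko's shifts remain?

3:30 am–4:15 am, 6:30 am–9:00 am, 12:00 pm–2:00 pm

Merge the first list: 3:30 am–4:15 am, 6:30 am–9:45 am, 10:30 am–2:00 pm.
Merge the second list: 9:00 am–12:00 pm, 2:45 pm–6:00 pm.
3:30 am–4:15 am: no B overlap → unchanged.
6:30 am–9:45 am minus B → 6:30 am–9:00 am.
10:30 am–2:00 pm minus B → 12:00 pm–2:00 pm.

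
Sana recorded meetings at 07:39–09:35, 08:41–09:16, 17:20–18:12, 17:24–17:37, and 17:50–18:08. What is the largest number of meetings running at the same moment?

At 08:41, 2 of the intervals are simultaneously active.
No point has more.

2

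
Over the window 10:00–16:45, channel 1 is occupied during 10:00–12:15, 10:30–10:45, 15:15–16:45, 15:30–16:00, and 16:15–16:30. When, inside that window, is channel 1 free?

12:15–15:15

The merged coverage is 10:00–12:15, 15:15–16:45.
Complement within 10:00–16:45: 12:15–15:15.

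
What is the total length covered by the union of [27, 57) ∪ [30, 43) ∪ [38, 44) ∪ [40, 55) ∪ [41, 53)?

Merged: [27, 57).
Length: 30.

30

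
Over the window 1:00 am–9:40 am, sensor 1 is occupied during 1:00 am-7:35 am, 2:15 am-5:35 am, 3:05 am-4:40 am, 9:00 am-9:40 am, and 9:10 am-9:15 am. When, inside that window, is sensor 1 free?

7:35 am–9:00 am

After merging, the occupied span is 1:00 am–7:35 am, 9:00 am–9:40 am.
Complement within 1:00 am–9:40 am: 7:35 am–9:00 am.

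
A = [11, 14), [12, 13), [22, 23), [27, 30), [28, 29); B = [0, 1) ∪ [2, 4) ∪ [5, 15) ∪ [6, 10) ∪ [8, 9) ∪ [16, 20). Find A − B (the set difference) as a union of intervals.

[22, 23) ∪ [27, 30)

First set merges to [11, 14), [22, 23), [27, 30).
Second set merges to [0, 1), [2, 4), [5, 15), [16, 20).
[11, 14): fully covered by B → removed.
[22, 23): no B overlap → unchanged.
[27, 30): no B overlap → unchanged.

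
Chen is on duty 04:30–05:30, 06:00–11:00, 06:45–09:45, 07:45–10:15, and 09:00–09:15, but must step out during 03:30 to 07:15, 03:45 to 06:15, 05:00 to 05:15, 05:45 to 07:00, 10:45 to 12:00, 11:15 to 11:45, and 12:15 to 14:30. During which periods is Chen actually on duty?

07:15–10:45

First set merges to 04:30–05:30, 06:00–11:00.
Second set merges to 03:30–07:15, 10:45–12:00, 12:15–14:30.
04:30–05:30: entirely removed.
06:00–11:00 \ B = 07:15–10:45.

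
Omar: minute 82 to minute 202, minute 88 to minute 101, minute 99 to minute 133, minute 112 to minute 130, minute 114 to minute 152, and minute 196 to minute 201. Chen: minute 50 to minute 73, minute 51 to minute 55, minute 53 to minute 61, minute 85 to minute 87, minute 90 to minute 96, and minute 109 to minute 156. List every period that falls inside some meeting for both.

minute 85 to minute 87, minute 90 to minute 96, minute 109 to minute 156

Merge the first list: minute 82 to minute 202.
Merge the second list: minute 50 to minute 73, minute 85 to minute 87, minute 90 to minute 96, minute 109 to minute 156.
minute 82 to minute 202 overlaps B on minute 85 to minute 87, minute 90 to minute 96, minute 109 to minute 156.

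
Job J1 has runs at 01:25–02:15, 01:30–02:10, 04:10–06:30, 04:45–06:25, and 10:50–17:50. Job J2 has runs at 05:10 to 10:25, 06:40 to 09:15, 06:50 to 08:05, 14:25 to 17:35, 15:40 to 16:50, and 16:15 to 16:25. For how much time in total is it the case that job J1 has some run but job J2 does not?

A, merged: 01:25–02:15, 04:10–06:30, 10:50–17:50.
B, merged: 05:10–10:25, 14:25–17:35.
A \ B = 01:25–02:15, 04:10–05:10, 10:50–14:25, 17:35–17:50.
Total: 50 min + 1 h + 3 h 35 min + 15 min = 5 h 40 min.

5 h 40 min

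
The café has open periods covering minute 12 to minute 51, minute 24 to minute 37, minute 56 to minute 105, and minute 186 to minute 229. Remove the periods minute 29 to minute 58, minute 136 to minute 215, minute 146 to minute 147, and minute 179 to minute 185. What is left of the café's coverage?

minute 12 to minute 29, minute 58 to minute 105, minute 215 to minute 229

Merge the first list: minute 12 to minute 51, minute 56 to minute 105, minute 186 to minute 229.
Merge the second list: minute 29 to minute 58, minute 136 to minute 215.
minute 12 to minute 51 minus B → minute 12 to minute 29.
minute 56 to minute 105 minus B → minute 58 to minute 105.
minute 186 to minute 229 minus B → minute 215 to minute 229.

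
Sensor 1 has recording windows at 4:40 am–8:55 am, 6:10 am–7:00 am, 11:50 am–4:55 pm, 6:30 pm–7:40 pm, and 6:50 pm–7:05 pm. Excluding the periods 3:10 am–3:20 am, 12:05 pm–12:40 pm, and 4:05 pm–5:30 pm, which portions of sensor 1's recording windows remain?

A, merged: 4:40 am-8:55 am, 11:50 am-4:55 pm, 6:30 pm-7:40 pm.
4:40 am-8:55 am: nothing removed.
11:50 am-4:55 pm \ B = 11:50 am-12:05 pm, 12:40 pm-4:05 pm.
6:30 pm-7:40 pm: nothing removed.

4:40 am-8:55 am, 11:50 am-12:05 pm, 12:40 pm-4:05 pm, 6:30 pm-7:40 pm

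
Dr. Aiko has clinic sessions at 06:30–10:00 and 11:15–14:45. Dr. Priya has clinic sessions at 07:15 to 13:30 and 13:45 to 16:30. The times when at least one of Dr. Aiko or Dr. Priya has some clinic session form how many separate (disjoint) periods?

1

A ∪ B = 06:30–16:30.
That is 1 disjoint piece.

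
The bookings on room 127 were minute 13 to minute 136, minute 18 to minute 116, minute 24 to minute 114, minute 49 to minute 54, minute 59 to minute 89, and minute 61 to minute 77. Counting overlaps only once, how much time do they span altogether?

Merged: minute 13 to minute 136.
Length: 123 minutes.

123 minutes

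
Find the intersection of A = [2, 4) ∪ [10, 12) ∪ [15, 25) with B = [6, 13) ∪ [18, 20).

[2, 4): no overlap with the second set.
[10, 12) meets the second set on [10, 12).
[15, 25) meets the second set on [18, 20).

[10, 12) ∪ [18, 20)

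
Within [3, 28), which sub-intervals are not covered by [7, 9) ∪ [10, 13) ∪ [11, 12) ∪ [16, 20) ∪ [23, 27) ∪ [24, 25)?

[3, 7) ∪ [9, 10) ∪ [13, 16) ∪ [20, 23) ∪ [27, 28)

The merged coverage is [7, 9), [10, 13), [16, 20), [23, 27).
Complement within [3, 28): [3, 7), [9, 10), [13, 16), [20, 23), [27, 28).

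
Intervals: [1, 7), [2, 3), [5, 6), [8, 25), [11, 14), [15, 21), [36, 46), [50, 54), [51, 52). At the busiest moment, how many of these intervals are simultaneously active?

2

Walk the sorted start/end points keeping a running depth.
The depth first hits 2 at 2.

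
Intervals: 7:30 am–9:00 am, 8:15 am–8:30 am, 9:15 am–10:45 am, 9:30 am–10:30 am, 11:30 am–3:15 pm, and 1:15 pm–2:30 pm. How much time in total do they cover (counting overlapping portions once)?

6 h 45 min

Merged: 7:30 am-9:00 am, 9:15 am-10:45 am, 11:30 am-3:15 pm.
Lengths: 1 h 30 min + 1 h 30 min + 3 h 45 min = 6 h 45 min.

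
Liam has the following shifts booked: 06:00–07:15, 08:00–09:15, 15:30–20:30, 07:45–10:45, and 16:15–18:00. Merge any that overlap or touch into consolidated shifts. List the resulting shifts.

Sort by start: 06:00-07:15, 07:45-10:45, 08:00-09:15, 15:30-20:30, 16:15-18:00.
07:45-10:45 is disjoint → start new block.
08:00-09:15 overlaps/touches 07:45-10:45 → extend to 07:45-10:45.
15:30-20:30 is disjoint → start new block.
16:15-18:00 overlaps/touches 15:30-20:30 → extend to 15:30-20:30.

06:00-07:15, 07:45-10:45, 15:30-20:30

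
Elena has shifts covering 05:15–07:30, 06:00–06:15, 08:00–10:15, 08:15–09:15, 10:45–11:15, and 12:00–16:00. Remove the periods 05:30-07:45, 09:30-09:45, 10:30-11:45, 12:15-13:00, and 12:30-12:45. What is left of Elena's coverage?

First set merges to 05:15-07:30, 08:00-10:15, 10:45-11:15, 12:00-16:00.
Second set merges to 05:30-07:45, 09:30-09:45, 10:30-11:45, 12:15-13:00.
05:15-07:30 \ B = 05:15-05:30.
08:00-10:15 \ B = 08:00-09:30, 09:45-10:15.
10:45-11:15: entirely removed.
12:00-16:00 \ B = 12:00-12:15, 13:00-16:00.

05:15-05:30, 08:00-09:30, 09:45-10:15, 12:00-12:15, 13:00-16:00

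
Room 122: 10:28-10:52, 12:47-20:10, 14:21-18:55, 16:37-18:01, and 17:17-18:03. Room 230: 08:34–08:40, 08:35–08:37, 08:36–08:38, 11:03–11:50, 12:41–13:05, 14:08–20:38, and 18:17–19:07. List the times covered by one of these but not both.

08:34-08:40, 10:28-10:52, 11:03-11:50, 12:41-12:47, 13:05-14:08, 20:10-20:38

Merge the first list: 10:28-10:52, 12:47-20:10.
Merge the second list: 08:34-08:40, 11:03-11:50, 12:41-13:05, 14:08-20:38.
A but not B: 10:28-10:52, 13:05-14:08.
B but not A: 08:34-08:40, 11:03-11:50, 12:41-12:47, 20:10-20:38.
Combining gives A △ B.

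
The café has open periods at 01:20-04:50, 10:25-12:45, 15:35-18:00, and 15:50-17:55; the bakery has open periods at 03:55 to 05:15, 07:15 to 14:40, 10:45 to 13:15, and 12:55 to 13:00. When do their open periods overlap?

Merge the first list: 01:20-04:50, 10:25-12:45, 15:35-18:00.
Merge the second list: 03:55-05:15, 07:15-14:40.
01:20-04:50 ∩ B → 03:55-04:50.
10:25-12:45 ∩ B → 10:25-12:45.
15:35-18:00 meets no B interval.

03:55-04:50, 10:25-12:45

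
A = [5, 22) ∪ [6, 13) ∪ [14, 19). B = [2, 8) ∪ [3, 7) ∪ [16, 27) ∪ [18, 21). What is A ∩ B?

Merge the first list: [5, 22).
Merge the second list: [2, 8), [16, 27).
[5, 22) meets the second set on [5, 8), [16, 22).

[5, 8) ∪ [16, 22)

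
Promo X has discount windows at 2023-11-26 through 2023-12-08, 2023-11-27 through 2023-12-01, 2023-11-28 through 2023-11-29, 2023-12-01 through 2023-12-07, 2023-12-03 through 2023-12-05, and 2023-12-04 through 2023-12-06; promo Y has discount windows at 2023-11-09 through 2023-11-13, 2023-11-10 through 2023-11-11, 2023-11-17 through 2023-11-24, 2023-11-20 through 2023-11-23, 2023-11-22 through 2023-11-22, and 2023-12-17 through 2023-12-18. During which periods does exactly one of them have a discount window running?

First set merges to 2023-11-26 through 2023-12-08.
Second set merges to 2023-11-09 through 2023-11-13, 2023-11-17 through 2023-11-24, 2023-12-17 through 2023-12-18.
A \ B = 2023-11-26 through 2023-12-08.
B \ A = 2023-11-09 through 2023-11-13, 2023-11-17 through 2023-11-24, 2023-12-17 through 2023-12-18.
Union of the two gives the symmetric difference.

2023-11-09 through 2023-11-13, 2023-11-17 through 2023-11-24, 2023-11-26 through 2023-12-08, 2023-12-17 through 2023-12-18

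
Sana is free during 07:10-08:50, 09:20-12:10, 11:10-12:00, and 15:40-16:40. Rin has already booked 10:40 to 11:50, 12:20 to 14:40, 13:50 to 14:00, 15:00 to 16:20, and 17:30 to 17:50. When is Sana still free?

07:10-08:50, 09:20-10:40, 11:50-12:10, 16:20-16:40

A, merged: 07:10-08:50, 09:20-12:10, 15:40-16:40.
B, merged: 10:40-11:50, 12:20-14:40, 15:00-16:20, 17:30-17:50.
07:10-08:50: no B overlap → unchanged.
09:20-12:10 minus B → 09:20-10:40, 11:50-12:10.
15:40-16:40 minus B → 16:20-16:40.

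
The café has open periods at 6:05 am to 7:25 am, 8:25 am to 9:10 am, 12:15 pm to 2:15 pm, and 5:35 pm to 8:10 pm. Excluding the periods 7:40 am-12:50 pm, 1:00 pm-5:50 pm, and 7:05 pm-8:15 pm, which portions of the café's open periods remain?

6:05 am-7:25 am, 12:50 pm-1:00 pm, 5:50 pm-7:05 pm

6:05 am-7:25 am: no B overlap → unchanged.
8:25 am-9:10 am: fully covered by B → removed.
12:15 pm-2:15 pm minus B → 12:50 pm-1:00 pm.
5:35 pm-8:10 pm minus B → 5:50 pm-7:05 pm.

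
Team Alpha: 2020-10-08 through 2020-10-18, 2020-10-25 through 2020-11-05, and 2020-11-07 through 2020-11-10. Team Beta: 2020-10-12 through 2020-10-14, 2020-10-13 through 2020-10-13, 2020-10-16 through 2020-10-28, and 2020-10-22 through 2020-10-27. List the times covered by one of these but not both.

Merge the second list: 2020-10-12 through 2020-10-14, 2020-10-16 through 2020-10-28.
A but not B: 2020-10-08 through 2020-10-11, 2020-10-15 through 2020-10-15, 2020-10-29 through 2020-11-05, 2020-11-07 through 2020-11-10.
B but not A: 2020-10-19 through 2020-10-24.
Combining gives A △ B.

2020-10-08 through 2020-10-11, 2020-10-15 through 2020-10-15, 2020-10-19 through 2020-10-24, 2020-10-29 through 2020-11-05, 2020-11-07 through 2020-11-10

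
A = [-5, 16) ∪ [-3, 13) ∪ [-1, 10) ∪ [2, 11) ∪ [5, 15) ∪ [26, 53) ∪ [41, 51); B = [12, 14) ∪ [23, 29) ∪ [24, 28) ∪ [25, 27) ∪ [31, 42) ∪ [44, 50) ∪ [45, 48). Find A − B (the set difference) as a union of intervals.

First set merges to [-5, 16), [26, 53).
Second set merges to [12, 14), [23, 29), [31, 42), [44, 50).
[-5, 16) with B removed leaves [-5, 12), [14, 16).
[26, 53) with B removed leaves [29, 31), [42, 44), [50, 53).

[-5, 12) ∪ [14, 16) ∪ [29, 31) ∪ [42, 44) ∪ [50, 53)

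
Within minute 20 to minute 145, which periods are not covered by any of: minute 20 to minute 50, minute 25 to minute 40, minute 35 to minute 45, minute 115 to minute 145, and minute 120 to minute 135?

minute 50 to minute 115

Covered (merged): minute 20 to minute 50, minute 115 to minute 145.
Complement within minute 20 to minute 145: minute 50 to minute 115.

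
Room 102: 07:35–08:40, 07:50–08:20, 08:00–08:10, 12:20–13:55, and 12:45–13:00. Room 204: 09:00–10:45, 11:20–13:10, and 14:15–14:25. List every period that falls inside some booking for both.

12:20–13:10

First set merges to 07:35–08:40, 12:20–13:55.
07:35–08:40 falls entirely outside B.
12:20–13:55 overlaps B on 12:20–13:10.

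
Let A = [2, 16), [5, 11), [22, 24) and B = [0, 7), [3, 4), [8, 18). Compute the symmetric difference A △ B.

First set merges to [2, 16), [22, 24).
Second set merges to [0, 7), [8, 18).
A but not B: [7, 8), [22, 24).
B but not A: [0, 2), [16, 18).
Combining gives A △ B.

[0, 2) ∪ [7, 8) ∪ [16, 18) ∪ [22, 24)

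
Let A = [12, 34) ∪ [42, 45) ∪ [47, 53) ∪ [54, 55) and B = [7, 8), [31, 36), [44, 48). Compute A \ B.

[12, 34) \ B = [12, 31).
[42, 45) \ B = [42, 44).
[47, 53) \ B = [48, 53).
[54, 55): nothing removed.

[12, 31) ∪ [42, 44) ∪ [48, 53) ∪ [54, 55)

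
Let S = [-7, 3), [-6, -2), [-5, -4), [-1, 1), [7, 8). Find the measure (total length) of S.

11

Merged: [-7, 3), [7, 8).
Lengths: 10 + 1 = 11.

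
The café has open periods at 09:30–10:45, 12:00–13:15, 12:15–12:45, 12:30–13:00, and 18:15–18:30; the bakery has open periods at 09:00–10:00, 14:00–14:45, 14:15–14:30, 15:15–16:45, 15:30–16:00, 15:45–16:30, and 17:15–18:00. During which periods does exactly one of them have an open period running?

09:00–09:30, 10:00–10:45, 12:00–13:15, 14:00–14:45, 15:15–16:45, 17:15–18:00, 18:15–18:30

A, merged: 09:30–10:45, 12:00–13:15, 18:15–18:30.
B, merged: 09:00–10:00, 14:00–14:45, 15:15–16:45, 17:15–18:00.
Only in the first: 10:00–10:45, 12:00–13:15, 18:15–18:30.
Only in the second: 09:00–09:30, 14:00–14:45, 15:15–16:45, 17:15–18:00.
Together these are the periods covered by exactly one.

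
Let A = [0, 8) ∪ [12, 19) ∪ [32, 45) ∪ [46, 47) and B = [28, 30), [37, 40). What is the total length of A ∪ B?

31

A ∪ B = [0, 8), [12, 19), [28, 30), [32, 45), [46, 47).
Total: 8 + 7 + 2 + 13 + 1 = 31.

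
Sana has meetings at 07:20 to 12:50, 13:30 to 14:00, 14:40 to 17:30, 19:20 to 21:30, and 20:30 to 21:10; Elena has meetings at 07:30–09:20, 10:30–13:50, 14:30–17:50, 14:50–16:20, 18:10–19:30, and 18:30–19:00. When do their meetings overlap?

07:30–09:20, 10:30–12:50, 13:30–13:50, 14:40–17:30, 19:20–19:30

Merge the first list: 07:20–12:50, 13:30–14:00, 14:40–17:30, 19:20–21:30.
Merge the second list: 07:30–09:20, 10:30–13:50, 14:30–17:50, 18:10–19:30.
07:20–12:50 ∩ B → 07:30–09:20, 10:30–12:50.
13:30–14:00 ∩ B → 13:30–13:50.
14:40–17:30 ∩ B → 14:40–17:30.
19:20–21:30 ∩ B → 19:20–19:30.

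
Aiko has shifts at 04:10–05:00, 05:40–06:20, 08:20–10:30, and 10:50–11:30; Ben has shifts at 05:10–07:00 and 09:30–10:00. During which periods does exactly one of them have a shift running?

04:10–05:00, 05:10–05:40, 06:20–07:00, 08:20–09:30, 10:00–10:30, 10:50–11:30

A \ B = 04:10–05:00, 08:20–09:30, 10:00–10:30, 10:50–11:30.
B \ A = 05:10–05:40, 06:20–07:00.
Union of the two gives the symmetric difference.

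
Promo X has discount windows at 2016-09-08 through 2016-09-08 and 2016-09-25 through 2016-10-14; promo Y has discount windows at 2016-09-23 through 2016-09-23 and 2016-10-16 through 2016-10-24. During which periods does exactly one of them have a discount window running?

2016-09-08 through 2016-09-08, 2016-09-23 through 2016-09-23, 2016-09-25 through 2016-10-14, 2016-10-16 through 2016-10-24

A but not B: 2016-09-08 through 2016-09-08, 2016-09-25 through 2016-10-14.
B but not A: 2016-09-23 through 2016-09-23, 2016-10-16 through 2016-10-24.
Combining gives A △ B.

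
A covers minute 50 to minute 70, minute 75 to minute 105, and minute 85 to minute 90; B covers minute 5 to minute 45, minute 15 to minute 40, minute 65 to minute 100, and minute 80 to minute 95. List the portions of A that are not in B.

minute 50 to minute 65, minute 100 to minute 105

Merge the first list: minute 50 to minute 70, minute 75 to minute 105.
Merge the second list: minute 5 to minute 45, minute 65 to minute 100.
minute 50 to minute 70 minus B → minute 50 to minute 65.
minute 75 to minute 105 minus B → minute 100 to minute 105.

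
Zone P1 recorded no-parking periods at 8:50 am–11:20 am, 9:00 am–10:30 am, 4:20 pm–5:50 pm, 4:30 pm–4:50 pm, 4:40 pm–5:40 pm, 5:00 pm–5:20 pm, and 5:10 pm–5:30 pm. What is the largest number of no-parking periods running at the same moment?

4

Walk the sorted start/end points keeping a running depth.
The depth first hits 4 at 5:10 pm.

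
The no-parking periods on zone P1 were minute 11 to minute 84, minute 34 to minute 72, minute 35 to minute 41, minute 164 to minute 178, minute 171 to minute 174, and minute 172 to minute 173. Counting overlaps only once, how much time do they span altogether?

87 minutes

Merged: minute 11 to minute 84, minute 164 to minute 178.
Lengths: 73 minutes + 14 minutes = 87 minutes.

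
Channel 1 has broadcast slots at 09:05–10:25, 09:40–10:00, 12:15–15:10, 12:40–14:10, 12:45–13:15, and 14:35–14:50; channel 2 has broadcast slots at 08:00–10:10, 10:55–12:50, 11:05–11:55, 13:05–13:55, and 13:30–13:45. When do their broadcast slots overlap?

09:05–10:10, 12:15–12:50, 13:05–13:55

First set merges to 09:05–10:25, 12:15–15:10.
Second set merges to 08:00–10:10, 10:55–12:50, 13:05–13:55.
09:05–10:25 overlaps B on 09:05–10:10.
12:15–15:10 overlaps B on 12:15–12:50, 13:05–13:55.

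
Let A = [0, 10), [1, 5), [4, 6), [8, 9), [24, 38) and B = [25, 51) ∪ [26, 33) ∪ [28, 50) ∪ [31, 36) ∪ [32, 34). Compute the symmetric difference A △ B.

[0, 10) ∪ [24, 25) ∪ [38, 51)

First set merges to [0, 10), [24, 38).
Second set merges to [25, 51).
A \ B = [0, 10), [24, 25).
B \ A = [38, 51).
Union of the two gives the symmetric difference.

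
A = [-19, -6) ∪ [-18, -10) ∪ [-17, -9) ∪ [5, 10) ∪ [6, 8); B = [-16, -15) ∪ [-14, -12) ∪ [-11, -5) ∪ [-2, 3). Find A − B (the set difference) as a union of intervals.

Merge the first list: [-19, -6), [5, 10).
[-19, -6) minus B → [-19, -16), [-15, -14), [-12, -11).
[5, 10): no B overlap → unchanged.

[-19, -16) ∪ [-15, -14) ∪ [-12, -11) ∪ [5, 10)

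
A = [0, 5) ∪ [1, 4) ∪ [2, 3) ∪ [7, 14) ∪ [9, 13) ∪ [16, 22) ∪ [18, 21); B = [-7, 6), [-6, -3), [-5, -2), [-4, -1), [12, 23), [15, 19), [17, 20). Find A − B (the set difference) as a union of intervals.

A, merged: [0, 5), [7, 14), [16, 22).
B, merged: [-7, 6), [12, 23).
[0, 5) lies entirely inside B → drops out.
[7, 14) with B removed leaves [7, 12).
[16, 22) lies entirely inside B → drops out.

[7, 12)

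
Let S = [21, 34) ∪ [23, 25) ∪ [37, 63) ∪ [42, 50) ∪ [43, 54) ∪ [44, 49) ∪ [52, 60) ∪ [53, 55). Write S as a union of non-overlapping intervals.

[23, 25) overlaps/touches [21, 34) → extend to [21, 34).
[37, 63) is disjoint → start new block.
[42, 50) overlaps/touches [37, 63) → extend to [37, 63).
[43, 54) overlaps/touches [37, 63) → extend to [37, 63).
[44, 49) overlaps/touches [37, 63) → extend to [37, 63).
[52, 60) overlaps/touches [37, 63) → extend to [37, 63).
[53, 55) overlaps/touches [37, 63) → extend to [37, 63).

[21, 34) ∪ [37, 63)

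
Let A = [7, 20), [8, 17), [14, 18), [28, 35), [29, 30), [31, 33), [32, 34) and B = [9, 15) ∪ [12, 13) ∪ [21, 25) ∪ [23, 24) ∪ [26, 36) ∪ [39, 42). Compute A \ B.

First set merges to [7, 20), [28, 35).
Second set merges to [9, 15), [21, 25), [26, 36), [39, 42).
[7, 20) with B removed leaves [7, 9), [15, 20).
[28, 35) lies entirely inside B → drops out.

[7, 9) ∪ [15, 20)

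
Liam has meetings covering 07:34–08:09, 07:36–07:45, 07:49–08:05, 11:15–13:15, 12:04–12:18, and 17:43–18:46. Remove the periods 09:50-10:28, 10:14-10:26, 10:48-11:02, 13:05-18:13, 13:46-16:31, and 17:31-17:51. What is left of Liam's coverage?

07:34–08:09, 11:15–13:05, 18:13–18:46

First set merges to 07:34–08:09, 11:15–13:15, 17:43–18:46.
Second set merges to 09:50–10:28, 10:48–11:02, 13:05–18:13.
07:34–08:09 is untouched.
11:15–13:15 with B removed leaves 11:15–13:05.
17:43–18:46 with B removed leaves 18:13–18:46.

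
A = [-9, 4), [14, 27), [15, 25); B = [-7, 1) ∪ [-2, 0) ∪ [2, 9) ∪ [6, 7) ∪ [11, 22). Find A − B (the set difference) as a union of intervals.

[-9, -7) ∪ [1, 2) ∪ [22, 27)

First set merges to [-9, 4), [14, 27).
Second set merges to [-7, 1), [2, 9), [11, 22).
[-9, 4) with B removed leaves [-9, -7), [1, 2).
[14, 27) with B removed leaves [22, 27).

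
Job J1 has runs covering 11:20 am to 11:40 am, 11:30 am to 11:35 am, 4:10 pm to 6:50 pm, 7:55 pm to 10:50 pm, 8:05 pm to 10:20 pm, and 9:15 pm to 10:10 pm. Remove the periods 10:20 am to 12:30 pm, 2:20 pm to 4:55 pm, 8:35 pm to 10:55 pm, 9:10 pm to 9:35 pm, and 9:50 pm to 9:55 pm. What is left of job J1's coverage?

4:55 pm–6:50 pm, 7:55 pm–8:35 pm

Merge the first list: 11:20 am–11:40 am, 4:10 pm–6:50 pm, 7:55 pm–10:50 pm.
Merge the second list: 10:20 am–12:30 pm, 2:20 pm–4:55 pm, 8:35 pm–10:55 pm.
11:20 am–11:40 am: fully covered by B → removed.
4:10 pm–6:50 pm minus B → 4:55 pm–6:50 pm.
7:55 pm–10:50 pm minus B → 7:55 pm–8:35 pm.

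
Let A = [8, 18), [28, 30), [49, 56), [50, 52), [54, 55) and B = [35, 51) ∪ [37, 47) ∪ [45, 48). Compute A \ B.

[8, 18) ∪ [28, 30) ∪ [51, 56)

First set merges to [8, 18), [28, 30), [49, 56).
Second set merges to [35, 51).
[8, 18): nothing removed.
[28, 30): nothing removed.
[49, 56) \ B = [51, 56).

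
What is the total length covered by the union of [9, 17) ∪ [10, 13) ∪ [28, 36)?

Merged: [9, 17), [28, 36).
Lengths: 8 + 8 = 16.

16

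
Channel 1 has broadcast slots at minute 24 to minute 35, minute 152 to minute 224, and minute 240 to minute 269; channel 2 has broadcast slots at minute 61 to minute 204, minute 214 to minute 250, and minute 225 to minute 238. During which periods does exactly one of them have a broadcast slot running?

minute 24 to minute 35, minute 61 to minute 152, minute 204 to minute 214, minute 224 to minute 240, minute 250 to minute 269

Merge the second list: minute 61 to minute 204, minute 214 to minute 250.
A but not B: minute 24 to minute 35, minute 204 to minute 214, minute 250 to minute 269.
B but not A: minute 61 to minute 152, minute 224 to minute 240.
Combining gives A △ B.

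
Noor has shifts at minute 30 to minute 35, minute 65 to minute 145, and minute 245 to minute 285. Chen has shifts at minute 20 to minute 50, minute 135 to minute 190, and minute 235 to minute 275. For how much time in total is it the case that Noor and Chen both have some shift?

A ∩ B = minute 30 to minute 35, minute 135 to minute 145, minute 245 to minute 275.
Total: 5 minutes + 10 minutes + 30 minutes = 45 minutes.

45 minutes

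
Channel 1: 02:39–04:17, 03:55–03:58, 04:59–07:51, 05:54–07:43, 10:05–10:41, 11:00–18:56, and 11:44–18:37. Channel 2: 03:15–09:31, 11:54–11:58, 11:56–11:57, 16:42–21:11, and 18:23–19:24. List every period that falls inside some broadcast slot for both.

A, merged: 02:39–04:17, 04:59–07:51, 10:05–10:41, 11:00–18:56.
B, merged: 03:15–09:31, 11:54–11:58, 16:42–21:11.
02:39–04:17 overlaps B on 03:15–04:17.
04:59–07:51 overlaps B on 04:59–07:51.
10:05–10:41 falls entirely outside B.
11:00–18:56 overlaps B on 11:54–11:58, 16:42–18:56.

03:15–04:17, 04:59–07:51, 11:54–11:58, 16:42–18:56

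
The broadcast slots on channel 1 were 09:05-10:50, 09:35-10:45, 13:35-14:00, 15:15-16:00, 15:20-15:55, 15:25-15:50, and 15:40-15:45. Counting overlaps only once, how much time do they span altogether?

Merged: 09:05–10:50, 13:35–14:00, 15:15–16:00.
Lengths: 1 h 45 min + 25 min + 45 min = 2 h 55 min.

2 h 55 min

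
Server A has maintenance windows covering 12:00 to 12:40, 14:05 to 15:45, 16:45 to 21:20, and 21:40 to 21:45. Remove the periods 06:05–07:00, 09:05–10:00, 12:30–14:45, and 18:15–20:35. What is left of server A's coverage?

12:00–12:40 minus B → 12:00–12:30.
14:05–15:45 minus B → 14:45–15:45.
16:45–21:20 minus B → 16:45–18:15, 20:35–21:20.
21:40–21:45: no B overlap → unchanged.

12:00–12:30, 14:45–15:45, 16:45–18:15, 20:35–21:20, 21:40–21:45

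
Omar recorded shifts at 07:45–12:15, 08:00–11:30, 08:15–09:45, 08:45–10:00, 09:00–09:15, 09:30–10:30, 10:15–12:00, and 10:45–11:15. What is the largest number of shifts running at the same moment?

5

Walk the sorted start/end points keeping a running depth.
The depth first hits 5 at 09:00.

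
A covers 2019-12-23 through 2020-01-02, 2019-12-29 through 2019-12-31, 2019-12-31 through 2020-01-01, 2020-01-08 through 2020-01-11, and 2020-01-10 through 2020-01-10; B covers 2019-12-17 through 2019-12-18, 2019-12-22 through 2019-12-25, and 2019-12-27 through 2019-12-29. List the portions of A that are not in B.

First set merges to 2019-12-23 through 2020-01-02, 2020-01-08 through 2020-01-11.
2019-12-23 through 2020-01-02 \ B = 2019-12-26 through 2019-12-26, 2019-12-30 through 2020-01-02.
2020-01-08 through 2020-01-11: nothing removed.

2019-12-26 through 2019-12-26, 2019-12-30 through 2020-01-02, 2020-01-08 through 2020-01-11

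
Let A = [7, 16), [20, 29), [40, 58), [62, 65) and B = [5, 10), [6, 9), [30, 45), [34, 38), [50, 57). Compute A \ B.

[10, 16) ∪ [20, 29) ∪ [45, 50) ∪ [57, 58) ∪ [62, 65)

Merge the second list: [5, 10), [30, 45), [50, 57).
[7, 16) with B removed leaves [10, 16).
[20, 29) is untouched.
[40, 58) with B removed leaves [45, 50), [57, 58).
[62, 65) is untouched.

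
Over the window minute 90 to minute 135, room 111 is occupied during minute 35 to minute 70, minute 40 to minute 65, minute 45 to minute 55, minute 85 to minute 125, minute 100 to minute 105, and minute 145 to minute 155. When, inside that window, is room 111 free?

minute 125 to minute 135

After merging, the occupied span is minute 35 to minute 70, minute 85 to minute 125, minute 145 to minute 155.
Complement within minute 90 to minute 135: minute 125 to minute 135.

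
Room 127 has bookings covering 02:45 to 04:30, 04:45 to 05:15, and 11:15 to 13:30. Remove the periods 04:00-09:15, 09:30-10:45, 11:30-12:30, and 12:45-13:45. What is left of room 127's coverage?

02:45–04:30 with B removed leaves 02:45–04:00.
04:45–05:15 lies entirely inside B → drops out.
11:15–13:30 with B removed leaves 11:15–11:30, 12:30–12:45.

02:45–04:00, 11:15–11:30, 12:30–12:45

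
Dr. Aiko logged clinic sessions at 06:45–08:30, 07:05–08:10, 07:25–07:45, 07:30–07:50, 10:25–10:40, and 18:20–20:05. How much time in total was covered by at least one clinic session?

3 h 45 min

Merged: 06:45–08:30, 10:25–10:40, 18:20–20:05.
Lengths: 1 h 45 min + 15 min + 1 h 45 min = 3 h 45 min.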